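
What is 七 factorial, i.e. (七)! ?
Convert 七 (Chinese numeral) → 7 (decimal)
Compute 7! = 5040
5040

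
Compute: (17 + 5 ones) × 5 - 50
Convert 5 ones (place-value notation) → 5 (decimal)
Expression in decimal: (17 + 5) × 5 - 50
Parentheses first: 17 + 5 = 22
Multiply: 22 × 5 = 110
Subtract: 110 - 50 = 60
60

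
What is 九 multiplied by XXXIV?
Convert 九 (Chinese numeral) → 9 (decimal)
Convert XXXIV (Roman numeral) → 10 + 10 + 10 + 4 = 34 (decimal)
Compute 9 × 34 = 306
306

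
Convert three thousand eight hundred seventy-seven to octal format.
Convert three thousand eight hundred seventy-seven (English words) → 3×1000 + 8×100 + 77 = 3877 (decimal)
Convert 3877 (decimal) → 3877 = 7×512 + 4×64 + 4×8 + 5 → 0o7445 (octal)
0o7445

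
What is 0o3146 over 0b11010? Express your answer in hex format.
Convert 0o3146 (octal) → 3×512 + 1×64 + 4×8 + 6 = 1638 (decimal)
Convert 0b11010 (binary) → 16 + 8 + 2 = 26 (decimal)
Compute 1638 ÷ 26 = 63
Convert 63 (decimal) → 63 = 3×16 + 15 → 0x3F (hexadecimal)
0x3F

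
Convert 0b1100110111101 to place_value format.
Convert 0b1100110111101 (binary) → 4096 + 2048 + 256 + 128 + 32 + 16 + 8 + 4 + 1 = 6589 (decimal)
Convert 6589 (decimal) → 6589 = 6×1000 + 5×100 + 8×10 + 9 → 6 thousands, 5 hundreds, 8 tens, 9 ones (place-value notation)
6 thousands, 5 hundreds, 8 tens, 9 ones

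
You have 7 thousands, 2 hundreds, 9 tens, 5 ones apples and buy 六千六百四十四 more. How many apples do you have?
Convert 7 thousands, 2 hundreds, 9 tens, 5 ones (place-value notation) → 7×1000 + 2×100 + 9×10 + 5 = 7295 (decimal)
Convert 六千六百四十四 (Chinese numeral) → 6×1000 + 6×100 + 4×10 + 4 = 6644 (decimal)
Compute 7295 + 6644 = 13939
13939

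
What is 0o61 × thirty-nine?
Convert 0o61 (octal) → 6×8 + 1 = 49 (decimal)
Convert thirty-nine (English words) → 39 (decimal)
Compute 49 × 39 = 1911
1911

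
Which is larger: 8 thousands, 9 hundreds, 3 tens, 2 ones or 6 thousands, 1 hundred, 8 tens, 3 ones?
Convert 8 thousands, 9 hundreds, 3 tens, 2 ones (place-value notation) → 8×1000 + 9×100 + 3×10 + 2 = 8932 (decimal)
Convert 6 thousands, 1 hundred, 8 tens, 3 ones (place-value notation) → 6×1000 + 1×100 + 8×10 + 3 = 6183 (decimal)
Compare 8932 vs 6183: larger = 8932
8932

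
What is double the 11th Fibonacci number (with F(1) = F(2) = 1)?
The 11th Fibonacci number (with F(1) = F(2) = 1): 1, 1, 2, 3, 5, 8, 13, 21, 34, 55, 89 → 89
Compute 89 × 2 = 178
178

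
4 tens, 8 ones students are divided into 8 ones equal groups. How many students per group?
Convert 4 tens, 8 ones (place-value notation) → 4×10 + 8 = 48 (decimal)
Convert 8 ones (place-value notation) → 8 (decimal)
Compute 48 ÷ 8 = 6
6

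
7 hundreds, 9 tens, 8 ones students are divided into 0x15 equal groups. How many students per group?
Convert 7 hundreds, 9 tens, 8 ones (place-value notation) → 7×100 + 9×10 + 8 = 798 (decimal)
Convert 0x15 (hexadecimal) → 1×16 + 5 = 21 (decimal)
Compute 798 ÷ 21 = 38
38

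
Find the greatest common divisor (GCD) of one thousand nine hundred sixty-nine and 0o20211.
Convert one thousand nine hundred sixty-nine (English words) → 1×1000 + 9×100 + 69 = 1969 (decimal)
Convert 0o20211 (octal) → 2×4096 + 2×64 + 1×8 + 1 = 8329 (decimal)
Compute gcd(1969, 8329) = 1
1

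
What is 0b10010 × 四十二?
Convert 0b10010 (binary) → 16 + 2 = 18 (decimal)
Convert 四十二 (Chinese numeral) → 4×10 + 2 = 42 (decimal)
Compute 18 × 42 = 756
756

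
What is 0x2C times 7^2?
Convert 0x2C (hexadecimal) → 2×16 + 12 = 44 (decimal)
Convert 7^2 (power) → 49 (decimal)
Compute 44 × 49 = 2156
2156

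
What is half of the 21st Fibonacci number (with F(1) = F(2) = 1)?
The 21st Fibonacci number (with F(1) = F(2) = 1) = 10946
Compute 10946 ÷ 2 = 5473
5473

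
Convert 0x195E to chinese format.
Convert 0x195E (hexadecimal) → 1×4096 + 9×256 + 5×16 + 14 = 6494 (decimal)
Convert 6494 (decimal) → 6494 = 6×1000 + 4×100 + 9×10 + 4 → 六千四百九十四 (Chinese numeral)
六千四百九十四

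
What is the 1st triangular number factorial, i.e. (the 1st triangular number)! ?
Convert the 1st triangular number (triangular index) → 1×2/2 = 1 (decimal)
Compute 1! = 1
1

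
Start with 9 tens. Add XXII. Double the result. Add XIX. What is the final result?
Convert 9 tens (place-value notation) → 9×10 = 90 (decimal)
Start: 90
Convert XXII (Roman numeral) → 10 + 10 + 1 + 1 = 22 (decimal)
90 + 22 = 112
112 × 2 = 224
Convert XIX (Roman numeral) → 10 + 9 = 19 (decimal)
224 + 19 = 243
243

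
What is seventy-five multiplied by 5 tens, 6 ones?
Convert seventy-five (English words) → 75 (decimal)
Convert 5 tens, 6 ones (place-value notation) → 5×10 + 6 = 56 (decimal)
Compute 75 × 56 = 4200
4200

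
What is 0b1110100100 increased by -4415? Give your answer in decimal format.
Convert 0b1110100100 (binary) → 512 + 256 + 128 + 32 + 4 = 932 (decimal)
Compute 932 + -4415 = -3483
-3483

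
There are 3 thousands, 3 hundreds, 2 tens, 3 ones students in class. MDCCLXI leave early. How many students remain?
Convert 3 thousands, 3 hundreds, 2 tens, 3 ones (place-value notation) → 3×1000 + 3×100 + 2×10 + 3 = 3323 (decimal)
Convert MDCCLXI (Roman numeral) → 1000 + 500 + 100 + 100 + 50 + 10 + 1 = 1761 (decimal)
Compute 3323 - 1761 = 1562
1562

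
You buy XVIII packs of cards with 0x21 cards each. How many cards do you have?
Convert 0x21 (hexadecimal) → 2×16 + 1 = 33 (decimal)
Convert XVIII (Roman numeral) → 10 + 5 + 1 + 1 + 1 = 18 (decimal)
Compute 33 × 18 = 594
594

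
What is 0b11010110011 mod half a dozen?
Convert 0b11010110011 (binary) → 1024 + 512 + 128 + 32 + 16 + 2 + 1 = 1715 (decimal)
Convert half a dozen (colloquial) → 6 (decimal)
Compute 1715 mod 6 = 5
5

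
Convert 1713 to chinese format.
Convert 1713 (decimal) → 1713 = 1×1000 + 7×100 + 1×10 + 3 → 一千七百一十三 (Chinese numeral)
一千七百一十三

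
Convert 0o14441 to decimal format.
Convert 0o14441 (octal) → 1×4096 + 4×512 + 4×64 + 4×8 + 1 = 6433 (decimal)
6433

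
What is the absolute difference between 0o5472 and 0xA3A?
Convert 0o5472 (octal) → 5×512 + 4×64 + 7×8 + 2 = 2874 (decimal)
Convert 0xA3A (hexadecimal) → 10×256 + 3×16 + 10 = 2618 (decimal)
Compute |2874 - 2618| = 256
256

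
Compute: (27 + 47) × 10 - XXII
Convert XXII (Roman numeral) → 10 + 10 + 1 + 1 = 22 (decimal)
Expression in decimal: (27 + 47) × 10 - 22
Parentheses first: 27 + 47 = 74
Multiply: 74 × 10 = 740
Subtract: 740 - 22 = 718
718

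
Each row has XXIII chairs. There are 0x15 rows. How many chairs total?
Convert XXIII (Roman numeral) → 10 + 10 + 1 + 1 + 1 = 23 (decimal)
Convert 0x15 (hexadecimal) → 1×16 + 5 = 21 (decimal)
Compute 23 × 21 = 483
483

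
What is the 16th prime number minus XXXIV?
The 16th prime number = 53
Convert XXXIV (Roman numeral) → 10 + 10 + 10 + 4 = 34 (decimal)
Compute 53 - 34 = 19
19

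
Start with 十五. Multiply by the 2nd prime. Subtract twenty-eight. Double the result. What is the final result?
Convert 十五 (Chinese numeral) → 1×10 + 5 = 15 (decimal)
Start: 15
Convert the 2nd prime (prime index) → 3 (decimal)
15 × 3 = 45
Convert twenty-eight (English words) → 28 (decimal)
45 - 28 = 17
17 × 2 = 34
34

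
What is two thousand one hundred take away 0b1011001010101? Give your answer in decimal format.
Convert two thousand one hundred (English words) → 2×1000 + 1×100 = 2100 (decimal)
Convert 0b1011001010101 (binary) → 4096 + 1024 + 512 + 64 + 16 + 4 + 1 = 5717 (decimal)
Compute 2100 - 5717 = -3617
-3617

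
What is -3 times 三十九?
Convert 三十九 (Chinese numeral) → 3×10 + 9 = 39 (decimal)
Compute -3 × 39 = -117
-117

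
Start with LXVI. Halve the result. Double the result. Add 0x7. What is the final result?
Convert LXVI (Roman numeral) → 50 + 10 + 5 + 1 = 66 (decimal)
Start: 66
66 ÷ 2 = 33
33 × 2 = 66
Convert 0x7 (hexadecimal) → 7 (decimal)
66 + 7 = 73
73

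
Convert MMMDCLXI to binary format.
Convert MMMDCLXI (Roman numeral) → 1000 + 1000 + 1000 + 500 + 100 + 50 + 10 + 1 = 3661 (decimal)
Convert 3661 (decimal) → 3661 = 2048 + 1024 + 512 + 64 + 8 + 4 + 1 → 0b111001001101 (binary)
0b111001001101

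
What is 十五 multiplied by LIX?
Convert 十五 (Chinese numeral) → 1×10 + 5 = 15 (decimal)
Convert LIX (Roman numeral) → 50 + 9 = 59 (decimal)
Compute 15 × 59 = 885
885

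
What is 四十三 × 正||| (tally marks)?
Convert 四十三 (Chinese numeral) → 4×10 + 3 = 43 (decimal)
Convert 正||| (tally marks) → 5 + 3 = 8 (decimal)
Compute 43 × 8 = 344
344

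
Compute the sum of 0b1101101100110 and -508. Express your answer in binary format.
Convert 0b1101101100110 (binary) → 4096 + 2048 + 512 + 256 + 64 + 32 + 4 + 2 = 7014 (decimal)
Compute 7014 + -508 = 6506
Convert 6506 (decimal) → 6506 = 4096 + 2048 + 256 + 64 + 32 + 8 + 2 → 0b1100101101010 (binary)
0b1100101101010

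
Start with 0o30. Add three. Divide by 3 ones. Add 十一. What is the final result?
Convert 0o30 (octal) → 3×8 = 24 (decimal)
Start: 24
Convert three (English words) → 3 (decimal)
24 + 3 = 27
Convert 3 ones (place-value notation) → 3 (decimal)
27 ÷ 3 = 9
Convert 十一 (Chinese numeral) → 1×10 + 1 = 11 (decimal)
9 + 11 = 20
20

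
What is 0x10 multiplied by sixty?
Convert 0x10 (hexadecimal) → 1×16 = 16 (decimal)
Convert sixty (English words) → 60 (decimal)
Compute 16 × 60 = 960
960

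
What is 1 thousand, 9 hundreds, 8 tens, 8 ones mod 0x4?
Convert 1 thousand, 9 hundreds, 8 tens, 8 ones (place-value notation) → 1×1000 + 9×100 + 8×10 + 8 = 1988 (decimal)
Convert 0x4 (hexadecimal) → 4 (decimal)
Compute 1988 mod 4 = 0
0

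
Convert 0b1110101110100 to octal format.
Convert 0b1110101110100 (binary) → 4096 + 2048 + 1024 + 256 + 64 + 32 + 16 + 4 = 7540 (decimal)
Convert 7540 (decimal) → 7540 = 1×4096 + 6×512 + 5×64 + 6×8 + 4 → 0o16564 (octal)
0o16564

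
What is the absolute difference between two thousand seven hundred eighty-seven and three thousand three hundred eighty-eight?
Convert two thousand seven hundred eighty-seven (English words) → 2×1000 + 7×100 + 87 = 2787 (decimal)
Convert three thousand three hundred eighty-eight (English words) → 3×1000 + 3×100 + 88 = 3388 (decimal)
Compute |2787 - 3388| = 601
601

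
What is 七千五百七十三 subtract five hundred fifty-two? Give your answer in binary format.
Convert 七千五百七十三 (Chinese numeral) → 7×1000 + 5×100 + 7×10 + 3 = 7573 (decimal)
Convert five hundred fifty-two (English words) → 5×100 + 52 = 552 (decimal)
Compute 7573 - 552 = 7021
Convert 7021 (decimal) → 7021 = 4096 + 2048 + 512 + 256 + 64 + 32 + 8 + 4 + 1 → 0b1101101101101 (binary)
0b1101101101101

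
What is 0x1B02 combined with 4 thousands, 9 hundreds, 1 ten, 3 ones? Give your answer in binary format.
Convert 0x1B02 (hexadecimal) → 1×4096 + 11×256 + 2 = 6914 (decimal)
Convert 4 thousands, 9 hundreds, 1 ten, 3 ones (place-value notation) → 4×1000 + 9×100 + 1×10 + 3 = 4913 (decimal)
Compute 6914 + 4913 = 11827
Convert 11827 (decimal) → 11827 = 8192 + 2048 + 1024 + 512 + 32 + 16 + 2 + 1 → 0b10111000110011 (binary)
0b10111000110011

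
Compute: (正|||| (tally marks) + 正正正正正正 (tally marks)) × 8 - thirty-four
Convert 正|||| (tally marks) → 5 + 4 = 9 (decimal)
Convert 正正正正正正 (tally marks) → 5 + 5 + 5 + 5 + 5 + 5 = 30 (decimal)
Convert thirty-four (English words) → 34 (decimal)
Expression in decimal: (9 + 30) × 8 - 34
Parentheses first: 9 + 30 = 39
Multiply: 39 × 8 = 312
Subtract: 312 - 34 = 278
278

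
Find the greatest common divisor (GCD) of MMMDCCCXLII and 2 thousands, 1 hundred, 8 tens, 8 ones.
Convert MMMDCCCXLII (Roman numeral) → 1000 + 1000 + 1000 + 500 + 100 + 100 + 100 + 40 + 1 + 1 = 3842 (decimal)
Convert 2 thousands, 1 hundred, 8 tens, 8 ones (place-value notation) → 2×1000 + 1×100 + 8×10 + 8 = 2188 (decimal)
Compute gcd(3842, 2188) = 2
2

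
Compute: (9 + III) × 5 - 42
Convert III (Roman numeral) → 1 + 1 + 1 = 3 (decimal)
Expression in decimal: (9 + 3) × 5 - 42
Parentheses first: 9 + 3 = 12
Multiply: 12 × 5 = 60
Subtract: 60 - 42 = 18
18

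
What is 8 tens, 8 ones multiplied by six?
Convert 8 tens, 8 ones (place-value notation) → 8×10 + 8 = 88 (decimal)
Convert six (English words) → 6 (decimal)
Compute 88 × 6 = 528
528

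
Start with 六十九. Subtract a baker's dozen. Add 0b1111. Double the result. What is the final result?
Convert 六十九 (Chinese numeral) → 6×10 + 9 = 69 (decimal)
Start: 69
Convert a baker's dozen (colloquial) → 13 (decimal)
69 - 13 = 56
Convert 0b1111 (binary) → 8 + 4 + 2 + 1 = 15 (decimal)
56 + 15 = 71
71 × 2 = 142
142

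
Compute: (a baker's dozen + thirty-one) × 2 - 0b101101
Convert a baker's dozen (colloquial) → 13 (decimal)
Convert thirty-one (English words) → 31 (decimal)
Convert 0b101101 (binary) → 32 + 8 + 4 + 1 = 45 (decimal)
Expression in decimal: (13 + 31) × 2 - 45
Parentheses first: 13 + 31 = 44
Multiply: 44 × 2 = 88
Subtract: 88 - 45 = 43
43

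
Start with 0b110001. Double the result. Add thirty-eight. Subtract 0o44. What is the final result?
Convert 0b110001 (binary) → 32 + 16 + 1 = 49 (decimal)
Start: 49
49 × 2 = 98
Convert thirty-eight (English words) → 38 (decimal)
98 + 38 = 136
Convert 0o44 (octal) → 4×8 + 4 = 36 (decimal)
136 - 36 = 100
100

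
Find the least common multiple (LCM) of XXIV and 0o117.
Convert XXIV (Roman numeral) → 10 + 10 + 4 = 24 (decimal)
Convert 0o117 (octal) → 1×64 + 1×8 + 7 = 79 (decimal)
Compute lcm(24, 79) = 1896
1896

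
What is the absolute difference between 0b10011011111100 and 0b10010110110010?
Convert 0b10011011111100 (binary) → 8192 + 1024 + 512 + 128 + 64 + 32 + 16 + 8 + 4 = 9980 (decimal)
Convert 0b10010110110010 (binary) → 8192 + 1024 + 256 + 128 + 32 + 16 + 2 = 9650 (decimal)
Compute |9980 - 9650| = 330
330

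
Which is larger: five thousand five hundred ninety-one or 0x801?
Convert five thousand five hundred ninety-one (English words) → 5×1000 + 5×100 + 91 = 5591 (decimal)
Convert 0x801 (hexadecimal) → 8×256 + 1 = 2049 (decimal)
Compare 5591 vs 2049: larger = 5591
5591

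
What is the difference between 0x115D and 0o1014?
Convert 0x115D (hexadecimal) → 1×4096 + 1×256 + 5×16 + 13 = 4445 (decimal)
Convert 0o1014 (octal) → 1×512 + 1×8 + 4 = 524 (decimal)
Difference: |4445 - 524| = 3921
3921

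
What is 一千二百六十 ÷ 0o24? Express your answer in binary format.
Convert 一千二百六十 (Chinese numeral) → 1×1000 + 2×100 + 6×10 = 1260 (decimal)
Convert 0o24 (octal) → 2×8 + 4 = 20 (decimal)
Compute 1260 ÷ 20 = 63
Convert 63 (decimal) → 63 = 32 + 16 + 8 + 4 + 2 + 1 → 0b111111 (binary)
0b111111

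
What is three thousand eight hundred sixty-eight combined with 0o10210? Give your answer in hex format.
Convert three thousand eight hundred sixty-eight (English words) → 3×1000 + 8×100 + 68 = 3868 (decimal)
Convert 0o10210 (octal) → 1×4096 + 2×64 + 1×8 = 4232 (decimal)
Compute 3868 + 4232 = 8100
Convert 8100 (decimal) → 8100 = 1×4096 + 15×256 + 10×16 + 4 → 0x1FA4 (hexadecimal)
0x1FA4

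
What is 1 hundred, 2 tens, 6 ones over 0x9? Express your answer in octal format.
Convert 1 hundred, 2 tens, 6 ones (place-value notation) → 1×100 + 2×10 + 6 = 126 (decimal)
Convert 0x9 (hexadecimal) → 9 (decimal)
Compute 126 ÷ 9 = 14
Convert 14 (decimal) → 14 = 1×8 + 6 → 0o16 (octal)
0o16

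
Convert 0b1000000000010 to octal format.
Convert 0b1000000000010 (binary) → 4096 + 2 = 4098 (decimal)
Convert 4098 (decimal) → 4098 = 1×4096 + 2 → 0o10002 (octal)
0o10002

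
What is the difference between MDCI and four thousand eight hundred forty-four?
Convert MDCI (Roman numeral) → 1000 + 500 + 100 + 1 = 1601 (decimal)
Convert four thousand eight hundred forty-four (English words) → 4×1000 + 8×100 + 44 = 4844 (decimal)
Difference: |1601 - 4844| = 3243
3243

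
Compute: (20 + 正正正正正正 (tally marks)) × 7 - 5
Convert 正正正正正正 (tally marks) → 5 + 5 + 5 + 5 + 5 + 5 = 30 (decimal)
Expression in decimal: (20 + 30) × 7 - 5
Parentheses first: 20 + 30 = 50
Multiply: 50 × 7 = 350
Subtract: 350 - 5 = 345
345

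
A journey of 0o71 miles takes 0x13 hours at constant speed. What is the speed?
Convert 0o71 (octal) → 7×8 + 1 = 57 (decimal)
Convert 0x13 (hexadecimal) → 1×16 + 3 = 19 (decimal)
Compute 57 ÷ 19 = 3
3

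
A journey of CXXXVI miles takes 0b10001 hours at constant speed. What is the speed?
Convert CXXXVI (Roman numeral) → 100 + 10 + 10 + 10 + 5 + 1 = 136 (decimal)
Convert 0b10001 (binary) → 16 + 1 = 17 (decimal)
Compute 136 ÷ 17 = 8
8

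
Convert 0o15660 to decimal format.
Convert 0o15660 (octal) → 1×4096 + 5×512 + 6×64 + 6×8 = 7088 (decimal)
7088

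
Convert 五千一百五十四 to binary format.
Convert 五千一百五十四 (Chinese numeral) → 5×1000 + 1×100 + 5×10 + 4 = 5154 (decimal)
Convert 5154 (decimal) → 5154 = 4096 + 1024 + 32 + 2 → 0b1010000100010 (binary)
0b1010000100010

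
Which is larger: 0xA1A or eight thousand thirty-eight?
Convert 0xA1A (hexadecimal) → 10×256 + 1×16 + 10 = 2586 (decimal)
Convert eight thousand thirty-eight (English words) → 8×1000 + 38 = 8038 (decimal)
Compare 2586 vs 8038: larger = 8038
8038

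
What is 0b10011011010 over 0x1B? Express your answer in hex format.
Convert 0b10011011010 (binary) → 1024 + 128 + 64 + 16 + 8 + 2 = 1242 (decimal)
Convert 0x1B (hexadecimal) → 1×16 + 11 = 27 (decimal)
Compute 1242 ÷ 27 = 46
Convert 46 (decimal) → 46 = 2×16 + 14 → 0x2E (hexadecimal)
0x2E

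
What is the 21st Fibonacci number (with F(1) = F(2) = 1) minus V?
The 21st Fibonacci number (with F(1) = F(2) = 1) = 10946
Convert V (Roman numeral) → 5 (decimal)
Compute 10946 - 5 = 10941
10941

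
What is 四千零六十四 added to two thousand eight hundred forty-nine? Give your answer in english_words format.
Convert 四千零六十四 (Chinese numeral) → 4×1000 + 6×10 + 4 = 4064 (decimal)
Convert two thousand eight hundred forty-nine (English words) → 2×1000 + 8×100 + 49 = 2849 (decimal)
Compute 4064 + 2849 = 6913
Convert 6913 (decimal) → 6913 = 6×1000 + 9×100 + 13 → six thousand nine hundred thirteen (English words)
six thousand nine hundred thirteen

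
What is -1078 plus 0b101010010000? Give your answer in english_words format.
Convert 0b101010010000 (binary) → 2048 + 512 + 128 + 16 = 2704 (decimal)
Compute -1078 + 2704 = 1626
Convert 1626 (decimal) → 1626 = 1×1000 + 6×100 + 26 → one thousand six hundred twenty-six (English words)
one thousand six hundred twenty-six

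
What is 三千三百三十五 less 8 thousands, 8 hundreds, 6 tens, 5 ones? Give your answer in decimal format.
Convert 三千三百三十五 (Chinese numeral) → 3×1000 + 3×100 + 3×10 + 5 = 3335 (decimal)
Convert 8 thousands, 8 hundreds, 6 tens, 5 ones (place-value notation) → 8×1000 + 8×100 + 6×10 + 5 = 8865 (decimal)
Compute 3335 - 8865 = -5530
-5530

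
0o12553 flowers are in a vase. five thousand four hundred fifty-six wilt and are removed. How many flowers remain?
Convert 0o12553 (octal) → 1×4096 + 2×512 + 5×64 + 5×8 + 3 = 5483 (decimal)
Convert five thousand four hundred fifty-six (English words) → 5×1000 + 4×100 + 56 = 5456 (decimal)
Compute 5483 - 5456 = 27
27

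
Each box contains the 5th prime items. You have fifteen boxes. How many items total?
Convert the 5th prime (prime index) → 11 (decimal)
Convert fifteen (English words) → 15 (decimal)
Compute 11 × 15 = 165
165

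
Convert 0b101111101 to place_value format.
Convert 0b101111101 (binary) → 256 + 64 + 32 + 16 + 8 + 4 + 1 = 381 (decimal)
Convert 381 (decimal) → 381 = 3×100 + 8×10 + 1 → 3 hundreds, 8 tens, 1 one (place-value notation)
3 hundreds, 8 tens, 1 one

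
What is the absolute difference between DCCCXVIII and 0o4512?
Convert DCCCXVIII (Roman numeral) → 500 + 100 + 100 + 100 + 10 + 5 + 1 + 1 + 1 = 818 (decimal)
Convert 0o4512 (octal) → 4×512 + 5×64 + 1×8 + 2 = 2378 (decimal)
Compute |818 - 2378| = 1560
1560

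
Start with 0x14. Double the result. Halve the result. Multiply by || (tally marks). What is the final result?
Convert 0x14 (hexadecimal) → 1×16 + 4 = 20 (decimal)
Start: 20
20 × 2 = 40
40 ÷ 2 = 20
Convert || (tally marks) → 2 (decimal)
20 × 2 = 40
40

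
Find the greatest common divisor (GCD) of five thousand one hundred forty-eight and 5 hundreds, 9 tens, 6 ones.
Convert five thousand one hundred forty-eight (English words) → 5×1000 + 1×100 + 48 = 5148 (decimal)
Convert 5 hundreds, 9 tens, 6 ones (place-value notation) → 5×100 + 9×10 + 6 = 596 (decimal)
Compute gcd(5148, 596) = 4
4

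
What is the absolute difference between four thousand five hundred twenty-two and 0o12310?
Convert four thousand five hundred twenty-two (English words) → 4×1000 + 5×100 + 22 = 4522 (decimal)
Convert 0o12310 (octal) → 1×4096 + 2×512 + 3×64 + 1×8 = 5320 (decimal)
Compute |4522 - 5320| = 798
798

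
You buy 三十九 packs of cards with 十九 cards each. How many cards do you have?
Convert 十九 (Chinese numeral) → 1×10 + 9 = 19 (decimal)
Convert 三十九 (Chinese numeral) → 3×10 + 9 = 39 (decimal)
Compute 19 × 39 = 741
741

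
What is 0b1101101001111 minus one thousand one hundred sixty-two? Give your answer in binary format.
Convert 0b1101101001111 (binary) → 4096 + 2048 + 512 + 256 + 64 + 8 + 4 + 2 + 1 = 6991 (decimal)
Convert one thousand one hundred sixty-two (English words) → 1×1000 + 1×100 + 62 = 1162 (decimal)
Compute 6991 - 1162 = 5829
Convert 5829 (decimal) → 5829 = 4096 + 1024 + 512 + 128 + 64 + 4 + 1 → 0b1011011000101 (binary)
0b1011011000101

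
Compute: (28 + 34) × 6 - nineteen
Convert nineteen (English words) → 19 (decimal)
Expression in decimal: (28 + 34) × 6 - 19
Parentheses first: 28 + 34 = 62
Multiply: 62 × 6 = 372
Subtract: 372 - 19 = 353
353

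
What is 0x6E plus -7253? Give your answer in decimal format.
Convert 0x6E (hexadecimal) → 6×16 + 14 = 110 (decimal)
Compute 110 + -7253 = -7143
-7143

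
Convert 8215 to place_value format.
Convert 8215 (decimal) → 8215 = 8×1000 + 2×100 + 1×10 + 5 → 8 thousands, 2 hundreds, 1 ten, 5 ones (place-value notation)
8 thousands, 2 hundreds, 1 ten, 5 ones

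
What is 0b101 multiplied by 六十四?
Convert 0b101 (binary) → 4 + 1 = 5 (decimal)
Convert 六十四 (Chinese numeral) → 6×10 + 4 = 64 (decimal)
Compute 5 × 64 = 320
320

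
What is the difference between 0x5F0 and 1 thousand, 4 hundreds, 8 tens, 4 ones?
Convert 0x5F0 (hexadecimal) → 5×256 + 15×16 = 1520 (decimal)
Convert 1 thousand, 4 hundreds, 8 tens, 4 ones (place-value notation) → 1×1000 + 4×100 + 8×10 + 4 = 1484 (decimal)
Difference: |1520 - 1484| = 36
36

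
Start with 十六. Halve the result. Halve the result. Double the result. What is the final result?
Convert 十六 (Chinese numeral) → 1×10 + 6 = 16 (decimal)
Start: 16
16 ÷ 2 = 8
8 ÷ 2 = 4
4 × 2 = 8
8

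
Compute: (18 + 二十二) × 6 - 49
Convert 二十二 (Chinese numeral) → 2×10 + 2 = 22 (decimal)
Expression in decimal: (18 + 22) × 6 - 49
Parentheses first: 18 + 22 = 40
Multiply: 40 × 6 = 240
Subtract: 240 - 49 = 191
191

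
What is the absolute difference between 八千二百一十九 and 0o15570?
Convert 八千二百一十九 (Chinese numeral) → 8×1000 + 2×100 + 1×10 + 9 = 8219 (decimal)
Convert 0o15570 (octal) → 1×4096 + 5×512 + 5×64 + 7×8 = 7032 (decimal)
Compute |8219 - 7032| = 1187
1187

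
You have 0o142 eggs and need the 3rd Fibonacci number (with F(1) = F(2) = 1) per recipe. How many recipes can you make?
Convert 0o142 (octal) → 1×64 + 4×8 + 2 = 98 (decimal)
Convert the 3rd Fibonacci number (with F(1) = F(2) = 1) (Fibonacci index) → 1, 1, 2 → 2 (decimal)
Compute 98 ÷ 2 = 49
49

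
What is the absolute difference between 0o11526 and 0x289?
Convert 0o11526 (octal) → 1×4096 + 1×512 + 5×64 + 2×8 + 6 = 4950 (decimal)
Convert 0x289 (hexadecimal) → 2×256 + 8×16 + 9 = 649 (decimal)
Compute |4950 - 649| = 4301
4301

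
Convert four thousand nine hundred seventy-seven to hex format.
Convert four thousand nine hundred seventy-seven (English words) → 4×1000 + 9×100 + 77 = 4977 (decimal)
Convert 4977 (decimal) → 4977 = 1×4096 + 3×256 + 7×16 + 1 → 0x1371 (hexadecimal)
0x1371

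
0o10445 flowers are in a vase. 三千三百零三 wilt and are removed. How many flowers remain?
Convert 0o10445 (octal) → 1×4096 + 4×64 + 4×8 + 5 = 4389 (decimal)
Convert 三千三百零三 (Chinese numeral) → 3×1000 + 3×100 + 3 = 3303 (decimal)
Compute 4389 - 3303 = 1086
1086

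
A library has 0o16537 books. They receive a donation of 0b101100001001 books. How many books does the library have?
Convert 0o16537 (octal) → 1×4096 + 6×512 + 5×64 + 3×8 + 7 = 7519 (decimal)
Convert 0b101100001001 (binary) → 2048 + 512 + 256 + 8 + 1 = 2825 (decimal)
Compute 7519 + 2825 = 10344
10344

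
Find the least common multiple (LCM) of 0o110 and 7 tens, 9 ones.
Convert 0o110 (octal) → 1×64 + 1×8 = 72 (decimal)
Convert 7 tens, 9 ones (place-value notation) → 7×10 + 9 = 79 (decimal)
Compute lcm(72, 79) = 5688
5688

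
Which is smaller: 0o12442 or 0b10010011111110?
Convert 0o12442 (octal) → 1×4096 + 2×512 + 4×64 + 4×8 + 2 = 5410 (decimal)
Convert 0b10010011111110 (binary) → 8192 + 1024 + 128 + 64 + 32 + 16 + 8 + 4 + 2 = 9470 (decimal)
Compare 5410 vs 9470: smaller = 5410
5410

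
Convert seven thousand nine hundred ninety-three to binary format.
Convert seven thousand nine hundred ninety-three (English words) → 7×1000 + 9×100 + 93 = 7993 (decimal)
Convert 7993 (decimal) → 7993 = 4096 + 2048 + 1024 + 512 + 256 + 32 + 16 + 8 + 1 → 0b1111100111001 (binary)
0b1111100111001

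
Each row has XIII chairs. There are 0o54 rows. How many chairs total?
Convert XIII (Roman numeral) → 10 + 1 + 1 + 1 = 13 (decimal)
Convert 0o54 (octal) → 5×8 + 4 = 44 (decimal)
Compute 13 × 44 = 572
572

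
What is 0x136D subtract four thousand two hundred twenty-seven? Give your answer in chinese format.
Convert 0x136D (hexadecimal) → 1×4096 + 3×256 + 6×16 + 13 = 4973 (decimal)
Convert four thousand two hundred twenty-seven (English words) → 4×1000 + 2×100 + 27 = 4227 (decimal)
Compute 4973 - 4227 = 746
Convert 746 (decimal) → 746 = 7×100 + 4×10 + 6 → 七百四十六 (Chinese numeral)
七百四十六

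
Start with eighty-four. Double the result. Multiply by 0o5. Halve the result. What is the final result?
Convert eighty-four (English words) → 84 (decimal)
Start: 84
84 × 2 = 168
Convert 0o5 (octal) → 5 (decimal)
168 × 5 = 840
840 ÷ 2 = 420
420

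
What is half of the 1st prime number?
The 1st prime number = 2
Compute 2 ÷ 2 = 1
1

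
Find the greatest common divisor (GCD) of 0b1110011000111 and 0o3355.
Convert 0b1110011000111 (binary) → 4096 + 2048 + 1024 + 128 + 64 + 4 + 2 + 1 = 7367 (decimal)
Convert 0o3355 (octal) → 3×512 + 3×64 + 5×8 + 5 = 1773 (decimal)
Compute gcd(7367, 1773) = 1
1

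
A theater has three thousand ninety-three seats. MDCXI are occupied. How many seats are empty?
Convert three thousand ninety-three (English words) → 3×1000 + 93 = 3093 (decimal)
Convert MDCXI (Roman numeral) → 1000 + 500 + 100 + 10 + 1 = 1611 (decimal)
Compute 3093 - 1611 = 1482
1482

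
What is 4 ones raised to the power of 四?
Convert 4 ones (place-value notation) → 4 (decimal)
Convert 四 (Chinese numeral) → 4 (decimal)
Compute 4 ^ 4 = 256
256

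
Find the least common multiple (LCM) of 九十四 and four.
Convert 九十四 (Chinese numeral) → 9×10 + 4 = 94 (decimal)
Convert four (English words) → 4 (decimal)
Compute lcm(94, 4) = 188
188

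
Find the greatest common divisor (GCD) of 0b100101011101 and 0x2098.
Convert 0b100101011101 (binary) → 2048 + 256 + 64 + 16 + 8 + 4 + 1 = 2397 (decimal)
Convert 0x2098 (hexadecimal) → 2×4096 + 9×16 + 8 = 8344 (decimal)
Compute gcd(2397, 8344) = 1
1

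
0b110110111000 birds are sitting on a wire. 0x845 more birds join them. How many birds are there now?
Convert 0b110110111000 (binary) → 2048 + 1024 + 256 + 128 + 32 + 16 + 8 = 3512 (decimal)
Convert 0x845 (hexadecimal) → 8×256 + 4×16 + 5 = 2117 (decimal)
Compute 3512 + 2117 = 5629
5629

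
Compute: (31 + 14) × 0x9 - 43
Convert 0x9 (hexadecimal) → 9 (decimal)
Expression in decimal: (31 + 14) × 9 - 43
Parentheses first: 31 + 14 = 45
Multiply: 45 × 9 = 405
Subtract: 405 - 43 = 362
362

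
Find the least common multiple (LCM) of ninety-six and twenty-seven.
Convert ninety-six (English words) → 96 (decimal)
Convert twenty-seven (English words) → 27 (decimal)
Compute lcm(96, 27) = 864
864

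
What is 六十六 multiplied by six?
Convert 六十六 (Chinese numeral) → 6×10 + 6 = 66 (decimal)
Convert six (English words) → 6 (decimal)
Compute 66 × 6 = 396
396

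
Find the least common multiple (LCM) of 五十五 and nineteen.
Convert 五十五 (Chinese numeral) → 5×10 + 5 = 55 (decimal)
Convert nineteen (English words) → 19 (decimal)
Compute lcm(55, 19) = 1045
1045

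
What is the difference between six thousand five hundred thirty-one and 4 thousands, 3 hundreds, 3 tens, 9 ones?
Convert six thousand five hundred thirty-one (English words) → 6×1000 + 5×100 + 31 = 6531 (decimal)
Convert 4 thousands, 3 hundreds, 3 tens, 9 ones (place-value notation) → 4×1000 + 3×100 + 3×10 + 9 = 4339 (decimal)
Difference: |6531 - 4339| = 2192
2192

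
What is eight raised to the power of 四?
Convert eight (English words) → 8 (decimal)
Convert 四 (Chinese numeral) → 4 (decimal)
Compute 8 ^ 4 = 4096
4096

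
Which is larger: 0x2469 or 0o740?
Convert 0x2469 (hexadecimal) → 2×4096 + 4×256 + 6×16 + 9 = 9321 (decimal)
Convert 0o740 (octal) → 7×64 + 4×8 = 480 (decimal)
Compare 9321 vs 480: larger = 9321
9321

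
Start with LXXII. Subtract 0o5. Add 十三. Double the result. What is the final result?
Convert LXXII (Roman numeral) → 50 + 10 + 10 + 1 + 1 = 72 (decimal)
Start: 72
Convert 0o5 (octal) → 5 (decimal)
72 - 5 = 67
Convert 十三 (Chinese numeral) → 1×10 + 3 = 13 (decimal)
67 + 13 = 80
80 × 2 = 160
160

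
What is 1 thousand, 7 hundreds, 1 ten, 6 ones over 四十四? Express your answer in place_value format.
Convert 1 thousand, 7 hundreds, 1 ten, 6 ones (place-value notation) → 1×1000 + 7×100 + 1×10 + 6 = 1716 (decimal)
Convert 四十四 (Chinese numeral) → 4×10 + 4 = 44 (decimal)
Compute 1716 ÷ 44 = 39
Convert 39 (decimal) → 39 = 3×10 + 9 → 3 tens, 9 ones (place-value notation)
3 tens, 9 ones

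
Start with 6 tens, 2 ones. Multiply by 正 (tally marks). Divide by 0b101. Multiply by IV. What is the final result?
Convert 6 tens, 2 ones (place-value notation) → 6×10 + 2 = 62 (decimal)
Start: 62
Convert 正 (tally marks) → 5 (decimal)
62 × 5 = 310
Convert 0b101 (binary) → 4 + 1 = 5 (decimal)
310 ÷ 5 = 62
Convert IV (Roman numeral) → 4 (decimal)
62 × 4 = 248
248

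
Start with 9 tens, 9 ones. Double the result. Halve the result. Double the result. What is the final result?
Convert 9 tens, 9 ones (place-value notation) → 9×10 + 9 = 99 (decimal)
Start: 99
99 × 2 = 198
198 ÷ 2 = 99
99 × 2 = 198
198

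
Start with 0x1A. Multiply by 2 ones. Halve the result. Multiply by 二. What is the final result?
Convert 0x1A (hexadecimal) → 1×16 + 10 = 26 (decimal)
Start: 26
Convert 2 ones (place-value notation) → 2 (decimal)
26 × 2 = 52
52 ÷ 2 = 26
Convert 二 (Chinese numeral) → 2 (decimal)
26 × 2 = 52
52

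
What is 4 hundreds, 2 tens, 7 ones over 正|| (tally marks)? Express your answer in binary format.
Convert 4 hundreds, 2 tens, 7 ones (place-value notation) → 4×100 + 2×10 + 7 = 427 (decimal)
Convert 正|| (tally marks) → 5 + 2 = 7 (decimal)
Compute 427 ÷ 7 = 61
Convert 61 (decimal) → 61 = 32 + 16 + 8 + 4 + 1 → 0b111101 (binary)
0b111101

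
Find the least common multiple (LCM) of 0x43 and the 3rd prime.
Convert 0x43 (hexadecimal) → 4×16 + 3 = 67 (decimal)
Convert the 3rd prime (prime index) → 5 (decimal)
Compute lcm(67, 5) = 335
335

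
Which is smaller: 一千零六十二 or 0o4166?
Convert 一千零六十二 (Chinese numeral) → 1×1000 + 6×10 + 2 = 1062 (decimal)
Convert 0o4166 (octal) → 4×512 + 1×64 + 6×8 + 6 = 2166 (decimal)
Compare 1062 vs 2166: smaller = 1062
1062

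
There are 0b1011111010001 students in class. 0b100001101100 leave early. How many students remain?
Convert 0b1011111010001 (binary) → 4096 + 1024 + 512 + 256 + 128 + 64 + 16 + 1 = 6097 (decimal)
Convert 0b100001101100 (binary) → 2048 + 64 + 32 + 8 + 4 = 2156 (decimal)
Compute 6097 - 2156 = 3941
3941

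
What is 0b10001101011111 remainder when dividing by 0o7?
Convert 0b10001101011111 (binary) → 8192 + 512 + 256 + 64 + 16 + 8 + 4 + 2 + 1 = 9055 (decimal)
Convert 0o7 (octal) → 7 (decimal)
Compute 9055 mod 7 = 4
4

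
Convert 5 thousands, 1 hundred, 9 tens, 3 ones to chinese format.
Convert 5 thousands, 1 hundred, 9 tens, 3 ones (place-value notation) → 5×1000 + 1×100 + 9×10 + 3 = 5193 (decimal)
Convert 5193 (decimal) → 5193 = 5×1000 + 1×100 + 9×10 + 3 → 五千一百九十三 (Chinese numeral)
五千一百九十三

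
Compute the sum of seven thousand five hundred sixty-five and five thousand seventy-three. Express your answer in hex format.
Convert seven thousand five hundred sixty-five (English words) → 7×1000 + 5×100 + 65 = 7565 (decimal)
Convert five thousand seventy-three (English words) → 5×1000 + 73 = 5073 (decimal)
Compute 7565 + 5073 = 12638
Convert 12638 (decimal) → 12638 = 3×4096 + 1×256 + 5×16 + 14 → 0x315E (hexadecimal)
0x315E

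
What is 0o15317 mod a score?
Convert 0o15317 (octal) → 1×4096 + 5×512 + 3×64 + 1×8 + 7 = 6863 (decimal)
Convert a score (colloquial) → 20 (decimal)
Compute 6863 mod 20 = 3
3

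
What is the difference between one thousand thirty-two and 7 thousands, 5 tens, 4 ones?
Convert one thousand thirty-two (English words) → 1×1000 + 32 = 1032 (decimal)
Convert 7 thousands, 5 tens, 4 ones (place-value notation) → 7×1000 + 5×10 + 4 = 7054 (decimal)
Difference: |1032 - 7054| = 6022
6022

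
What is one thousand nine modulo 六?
Convert one thousand nine (English words) → 1×1000 + 9 = 1009 (decimal)
Convert 六 (Chinese numeral) → 6 (decimal)
Compute 1009 mod 6 = 1
1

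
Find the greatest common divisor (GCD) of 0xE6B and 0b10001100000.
Convert 0xE6B (hexadecimal) → 14×256 + 6×16 + 11 = 3691 (decimal)
Convert 0b10001100000 (binary) → 1024 + 64 + 32 = 1120 (decimal)
Compute gcd(3691, 1120) = 1
1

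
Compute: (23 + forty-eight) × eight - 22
Convert forty-eight (English words) → 48 (decimal)
Convert eight (English words) → 8 (decimal)
Expression in decimal: (23 + 48) × 8 - 22
Parentheses first: 23 + 48 = 71
Multiply: 71 × 8 = 568
Subtract: 568 - 22 = 546
546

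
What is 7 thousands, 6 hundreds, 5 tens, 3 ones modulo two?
Convert 7 thousands, 6 hundreds, 5 tens, 3 ones (place-value notation) → 7×1000 + 6×100 + 5×10 + 3 = 7653 (decimal)
Convert two (English words) → 2 (decimal)
Compute 7653 mod 2 = 1
1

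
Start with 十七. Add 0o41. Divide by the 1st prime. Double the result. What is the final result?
Convert 十七 (Chinese numeral) → 1×10 + 7 = 17 (decimal)
Start: 17
Convert 0o41 (octal) → 4×8 + 1 = 33 (decimal)
17 + 33 = 50
Convert the 1st prime (prime index) → 2 (decimal)
50 ÷ 2 = 25
25 × 2 = 50
50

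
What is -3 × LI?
Convert LI (Roman numeral) → 50 + 1 = 51 (decimal)
Compute -3 × 51 = -153
-153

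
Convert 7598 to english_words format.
Convert 7598 (decimal) → 7598 = 7×1000 + 5×100 + 98 → seven thousand five hundred ninety-eight (English words)
seven thousand five hundred ninety-eight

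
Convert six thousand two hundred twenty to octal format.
Convert six thousand two hundred twenty (English words) → 6×1000 + 2×100 + 20 = 6220 (decimal)
Convert 6220 (decimal) → 6220 = 1×4096 + 4×512 + 1×64 + 1×8 + 4 → 0o14114 (octal)
0o14114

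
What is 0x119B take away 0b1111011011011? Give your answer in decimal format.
Convert 0x119B (hexadecimal) → 1×4096 + 1×256 + 9×16 + 11 = 4507 (decimal)
Convert 0b1111011011011 (binary) → 4096 + 2048 + 1024 + 512 + 128 + 64 + 16 + 8 + 2 + 1 = 7899 (decimal)
Compute 4507 - 7899 = -3392
-3392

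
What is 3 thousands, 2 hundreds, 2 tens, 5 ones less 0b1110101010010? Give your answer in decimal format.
Convert 3 thousands, 2 hundreds, 2 tens, 5 ones (place-value notation) → 3×1000 + 2×100 + 2×10 + 5 = 3225 (decimal)
Convert 0b1110101010010 (binary) → 4096 + 2048 + 1024 + 256 + 64 + 16 + 2 = 7506 (decimal)
Compute 3225 - 7506 = -4281
-4281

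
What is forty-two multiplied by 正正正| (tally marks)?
Convert forty-two (English words) → 42 (decimal)
Convert 正正正| (tally marks) → 5 + 5 + 5 + 1 = 16 (decimal)
Compute 42 × 16 = 672
672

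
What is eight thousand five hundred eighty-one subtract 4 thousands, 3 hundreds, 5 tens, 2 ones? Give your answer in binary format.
Convert eight thousand five hundred eighty-one (English words) → 8×1000 + 5×100 + 81 = 8581 (decimal)
Convert 4 thousands, 3 hundreds, 5 tens, 2 ones (place-value notation) → 4×1000 + 3×100 + 5×10 + 2 = 4352 (decimal)
Compute 8581 - 4352 = 4229
Convert 4229 (decimal) → 4229 = 4096 + 128 + 4 + 1 → 0b1000010000101 (binary)
0b1000010000101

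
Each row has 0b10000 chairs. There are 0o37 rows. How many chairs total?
Convert 0b10000 (binary) → 16 (decimal)
Convert 0o37 (octal) → 3×8 + 7 = 31 (decimal)
Compute 16 × 31 = 496
496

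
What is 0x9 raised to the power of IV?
Convert 0x9 (hexadecimal) → 9 (decimal)
Convert IV (Roman numeral) → 4 (decimal)
Compute 9 ^ 4 = 6561
6561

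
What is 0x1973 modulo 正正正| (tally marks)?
Convert 0x1973 (hexadecimal) → 1×4096 + 9×256 + 7×16 + 3 = 6515 (decimal)
Convert 正正正| (tally marks) → 5 + 5 + 5 + 1 = 16 (decimal)
Compute 6515 mod 16 = 3
3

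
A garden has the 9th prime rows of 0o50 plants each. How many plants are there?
Convert 0o50 (octal) → 5×8 = 40 (decimal)
Convert the 9th prime (prime index) → 23 (decimal)
Compute 40 × 23 = 920
920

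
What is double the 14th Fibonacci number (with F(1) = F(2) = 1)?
The 14th Fibonacci number (with F(1) = F(2) = 1): 1, 1, 2, 3, 5, 8, 13, 21, 34, 55, 89, 144, 233, 377 → 377
Compute 377 × 2 = 754
754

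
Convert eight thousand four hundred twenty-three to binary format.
Convert eight thousand four hundred twenty-three (English words) → 8×1000 + 4×100 + 23 = 8423 (decimal)
Convert 8423 (decimal) → 8423 = 8192 + 128 + 64 + 32 + 4 + 2 + 1 → 0b10000011100111 (binary)
0b10000011100111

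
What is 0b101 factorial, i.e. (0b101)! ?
Convert 0b101 (binary) → 4 + 1 = 5 (decimal)
Compute 5! = 120
120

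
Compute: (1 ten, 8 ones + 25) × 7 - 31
Convert 1 ten, 8 ones (place-value notation) → 1×10 + 8 = 18 (decimal)
Expression in decimal: (18 + 25) × 7 - 31
Parentheses first: 18 + 25 = 43
Multiply: 43 × 7 = 301
Subtract: 301 - 31 = 270
270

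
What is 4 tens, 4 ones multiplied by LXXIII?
Convert 4 tens, 4 ones (place-value notation) → 4×10 + 4 = 44 (decimal)
Convert LXXIII (Roman numeral) → 50 + 10 + 10 + 1 + 1 + 1 = 73 (decimal)
Compute 44 × 73 = 3212
3212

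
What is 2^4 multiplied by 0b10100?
Convert 2^4 (power) → 16 (decimal)
Convert 0b10100 (binary) → 16 + 4 = 20 (decimal)
Compute 16 × 20 = 320
320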